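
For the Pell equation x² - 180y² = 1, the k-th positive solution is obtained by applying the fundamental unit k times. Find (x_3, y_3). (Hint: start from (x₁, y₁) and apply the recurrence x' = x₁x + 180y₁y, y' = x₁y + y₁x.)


Step 1: Find the fundamental solution (x₁, y₁) of x² - 180y² = 1.
  Expand √180 as a continued fraction. a₀ = ⌊√180⌋ = 13; iterate m_{k+1} = d_k·a_k − m_k, d_{k+1} = (180 − m_{k+1}²)/d_k, a_{k+1} = ⌊(a₀ + m_{k+1})/d_{k+1}⌋ (starting m₀ = 0, d₀ = 1), with convergents p_k = a_k·p_{k-1} + p_{k-2}, q_k = a_k·q_{k-1} + q_{k-2} (p₋₁ = 1, q₋₁ = 0):
  k = 0: a₀ = 13; p₀/q₀ = 13/1; p₀² − 180·q₀² = 169 − 180 = -11.
  k = 1: m = 13, d = 11, a = ⌊(13 + 13)/11⌋ = 2; p/q = (2·13 + 1)/(2·1 + 0) = 27/2; p² − 180·q² = 729 − 720 = 9.
  k = 2: m = 9, d = 9, a = ⌊(13 + 9)/9⌋ = 2; p/q = (2·27 + 13)/(2·2 + 1) = 67/5; p² − 180·q² = 4489 − 4500 = -11.
  k = 3: m = 9, d = 11, a = ⌊(13 + 9)/11⌋ = 2; p/q = (2·67 + 27)/(2·5 + 2) = 161/12; p² − 180·q² = 25921 − 25920 = 1.
  The first convergent with p² − 180·q² = 1 gives the fundamental solution (x₁, y₁) = (161, 12).
Step 2: Apply the recurrence (x_{n+1}, y_{n+1}) = (x₁x_n + 180y₁y_n, x₁y_n + y₁x_n) repeatedly.
  From (x_1, y_1) = (161, 12): x_2 = 161·161 + 180·12·12 = 51841; y_2 = 161·12 + 12·161 = 3864.
  From (x_2, y_2) = (51841, 3864): x_3 = 161·51841 + 180·12·3864 = 16692641; y_3 = 161·3864 + 12·51841 = 1244196.
Step 3: Verify x_3² - 180·y_3² = 278644263554881 - 278644263554880 = 1 (should be 1). ✓

(x_1, y_1) = (161, 12); (x_3, y_3) = (16692641, 1244196).


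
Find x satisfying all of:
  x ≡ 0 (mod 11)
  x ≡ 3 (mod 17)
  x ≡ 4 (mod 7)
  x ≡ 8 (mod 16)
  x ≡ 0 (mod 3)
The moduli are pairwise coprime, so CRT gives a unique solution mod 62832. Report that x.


Product of moduli M = 11 · 17 · 7 · 16 · 3 = 62832.
Merge one congruence at a time:
  Start: x ≡ 0 (mod 11).
  Combine with x ≡ 3 (mod 17); new modulus lcm = 187.
    Write x = 0 + 11·t and substitute into x ≡ 3 (mod 17): 11·t ≡ 3 − 0 = 3 (mod 17).
    The inverse of 11 mod 17 is 14 (since 11·14 = 154 = 9·17 + 1), so t ≡ 14·3 = 42 ≡ 8 (mod 17).
    Then x = 0 + 11·8 = 88, valid modulo lcm(11, 17) = 187: x ≡ 88 (mod 187).
  Combine with x ≡ 4 (mod 7); new modulus lcm = 1309.
    Write x = 88 + 187·t and substitute into x ≡ 4 (mod 7): 187·t ≡ 4 − 88 = -84 (mod 7).
    Reduce coefficients mod 7: 5·t ≡ 0 (mod 7).
    The inverse of 5 mod 7 is 3 (since 5·3 = 15 = 2·7 + 1), so t ≡ 3·0 = 0 ≡ 0 (mod 7).
    Then x = 88 + 187·0 = 88, valid modulo lcm(187, 7) = 1309: x ≡ 88 (mod 1309).
  Combine with x ≡ 8 (mod 16); new modulus lcm = 20944.
    Write x = 88 + 1309·t and substitute into x ≡ 8 (mod 16): 1309·t ≡ 8 − 88 = -80 (mod 16).
    Reduce coefficients mod 16: 13·t ≡ 0 (mod 16).
    The inverse of 13 mod 16 is 5 (since 13·5 = 65 = 4·16 + 1), so t ≡ 5·0 = 0 ≡ 0 (mod 16).
    Then x = 88 + 1309·0 = 88, valid modulo lcm(1309, 16) = 20944: x ≡ 88 (mod 20944).
  Combine with x ≡ 0 (mod 3); new modulus lcm = 62832.
    Write x = 88 + 20944·t and substitute into x ≡ 0 (mod 3): 20944·t ≡ 0 − 88 = -88 (mod 3).
    Reduce coefficients mod 3: 1·t ≡ 2 (mod 3).
    So t ≡ 2 (mod 3).
    Then x = 88 + 20944·2 = 41976, valid modulo lcm(20944, 3) = 62832: x ≡ 41976 (mod 62832).
Verify against each original: 41976 mod 11 = 0, 41976 mod 17 = 3, 41976 mod 7 = 4, 41976 mod 16 = 8, 41976 mod 3 = 0.

x ≡ 41976 (mod 62832).


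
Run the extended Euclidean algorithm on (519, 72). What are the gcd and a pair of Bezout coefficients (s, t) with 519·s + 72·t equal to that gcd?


Euclidean algorithm on (519, 72) — divide until remainder is 0:
  519 = 7 · 72 + 15
  72 = 4 · 15 + 12
  15 = 1 · 12 + 3
  12 = 4 · 3 + 0
gcd(519, 72) = 3.
Track Bezout coefficients alongside the remainders: start with r₀ = 519 = a·1 + b·0 (s = 1, t = 0) and r₁ = 72 = a·0 + b·1 (s = 0, t = 1); each new remainder r_{k+1} = r_{k-1} − q_k·r_k inherits s_{k+1} = s_{k-1} − q_k·s_k, t_{k+1} = t_{k-1} − q_k·t_k, so r_k = a·s_k + b·t_k at every step:
  q = 7: r = 15, s = 1 − 7·0 = 1, t = 0 − 7·1 = -7  (check: 519·1 + 72·(-7) = 15)
  q = 4: r = 12, s = 0 − 4·1 = -4, t = 1 − 4·(-7) = 29  (check: 519·(-4) + 72·29 = 12)
  q = 1: r = 3, s = 1 − 1·(-4) = 5, t = -7 − 1·29 = -36  (check: 519·5 + 72·(-36) = 3)
The row with r = 3 (the gcd) gives the Bezout coefficients s = 5, t = -36.
Result: 519 · (5) + 72 · (-36) = 3.

gcd(519, 72) = 3; s = 5, t = -36 (check: 519·5 + 72·(-36) = 3).


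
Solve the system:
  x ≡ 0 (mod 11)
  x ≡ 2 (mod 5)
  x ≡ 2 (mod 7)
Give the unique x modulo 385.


Moduli 11, 5, 7 are pairwise coprime; by CRT there is a unique solution modulo M = 11 · 5 · 7 = 385.
Solve pairwise, accumulating the modulus:
  Start with x ≡ 0 (mod 11).
  Combine with x ≡ 2 (mod 5): since gcd(11, 5) = 1, we get a unique residue mod 55.
    Write x = 0 + 11·t and substitute into x ≡ 2 (mod 5): 11·t ≡ 2 − 0 = 2 (mod 5).
    Reduce coefficients mod 5: 1·t ≡ 2 (mod 5).
    So t ≡ 2 (mod 5).
    Then x = 0 + 11·2 = 22, valid modulo lcm(11, 5) = 55: x ≡ 22 (mod 55).
  Combine with x ≡ 2 (mod 7): since gcd(55, 7) = 1, we get a unique residue mod 385.
    Write x = 22 + 55·t and substitute into x ≡ 2 (mod 7): 55·t ≡ 2 − 22 = -20 (mod 7).
    Reduce coefficients mod 7: 6·t ≡ 1 (mod 7).
    The inverse of 6 mod 7 is 6 (since 6·6 = 36 = 5·7 + 1), so t ≡ 6·1 = 6 ≡ 6 (mod 7).
    Then x = 22 + 55·6 = 352, valid modulo lcm(55, 7) = 385: x ≡ 352 (mod 385).
Verify: 352 mod 11 = 0 ✓, 352 mod 5 = 2 ✓, 352 mod 7 = 2 ✓.

x ≡ 352 (mod 385).


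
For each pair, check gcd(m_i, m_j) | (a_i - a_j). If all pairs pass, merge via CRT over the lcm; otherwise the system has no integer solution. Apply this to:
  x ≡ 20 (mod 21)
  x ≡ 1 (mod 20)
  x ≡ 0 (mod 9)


Moduli 21, 20, 9 are not pairwise coprime, so CRT works modulo lcm(m_i) when all pairwise compatibility conditions hold.
Pairwise compatibility: gcd(m_i, m_j) must divide a_i - a_j for every pair.
Merge one congruence at a time:
  Start: x ≡ 20 (mod 21).
  Combine with x ≡ 1 (mod 20): gcd(21, 20) = 1; 1 - 20 = -19, which IS divisible by 1, so compatible.
    Write x = 20 + 21·t and substitute into x ≡ 1 (mod 20): 21·t ≡ 1 − 20 = -19 (mod 20).
    Reduce coefficients mod 20: 1·t ≡ 1 (mod 20).
    So t ≡ 1 (mod 20).
    Then x = 20 + 21·1 = 41, valid modulo lcm(21, 20) = 420: x ≡ 41 (mod 420).
  Combine with x ≡ 0 (mod 9): gcd(420, 9) = 3, and 0 - 41 = -41 is NOT divisible by 3.
    ⇒ system is inconsistent (no integer solution).

No solution (the system is inconsistent).


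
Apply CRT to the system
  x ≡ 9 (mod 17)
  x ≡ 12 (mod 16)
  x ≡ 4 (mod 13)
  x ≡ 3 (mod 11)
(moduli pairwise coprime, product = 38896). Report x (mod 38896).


Product of moduli M = 17 · 16 · 13 · 11 = 38896.
Merge one congruence at a time:
  Start: x ≡ 9 (mod 17).
  Combine with x ≡ 12 (mod 16); new modulus lcm = 272.
    Write x = 9 + 17·t and substitute into x ≡ 12 (mod 16): 17·t ≡ 12 − 9 = 3 (mod 16).
    Reduce coefficients mod 16: 1·t ≡ 3 (mod 16).
    So t ≡ 3 (mod 16).
    Then x = 9 + 17·3 = 60, valid modulo lcm(17, 16) = 272: x ≡ 60 (mod 272).
  Combine with x ≡ 4 (mod 13); new modulus lcm = 3536.
    Write x = 60 + 272·t and substitute into x ≡ 4 (mod 13): 272·t ≡ 4 − 60 = -56 (mod 13).
    Reduce coefficients mod 13: 12·t ≡ 9 (mod 13).
    The inverse of 12 mod 13 is 12 (since 12·12 = 144 = 11·13 + 1), so t ≡ 12·9 = 108 ≡ 4 (mod 13).
    Then x = 60 + 272·4 = 1148, valid modulo lcm(272, 13) = 3536: x ≡ 1148 (mod 3536).
  Combine with x ≡ 3 (mod 11); new modulus lcm = 38896.
    Write x = 1148 + 3536·t and substitute into x ≡ 3 (mod 11): 3536·t ≡ 3 − 1148 = -1145 (mod 11).
    Reduce coefficients mod 11: 5·t ≡ 10 (mod 11).
    The inverse of 5 mod 11 is 9 (since 5·9 = 45 = 4·11 + 1), so t ≡ 9·10 = 90 ≡ 2 (mod 11).
    Then x = 1148 + 3536·2 = 8220, valid modulo lcm(3536, 11) = 38896: x ≡ 8220 (mod 38896).
Verify against each original: 8220 mod 17 = 9, 8220 mod 16 = 12, 8220 mod 13 = 4, 8220 mod 11 = 3.

x ≡ 8220 (mod 38896).


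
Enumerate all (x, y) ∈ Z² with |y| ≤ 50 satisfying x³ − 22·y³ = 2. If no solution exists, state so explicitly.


The equation is x³ - 22y³ = 2. For fixed y, x³ = 22·y³ + 2, so a solution requires the RHS to be a perfect cube.
Strategy: iterate y from -50 to 50, compute RHS = 22·y³ + 2, and check whether it is a (positive or negative) perfect cube.
Check small values of y:
  y = 0: RHS = 2 is not a perfect cube.
  y = 1: RHS = 24 is not a perfect cube.
  y = -1: RHS = -20 is not a perfect cube.
  y = 2: RHS = 178 is not a perfect cube.
  y = -2: RHS = -174 is not a perfect cube.
  y = 3: RHS = 596 is not a perfect cube.
  y = -3: RHS = -592 is not a perfect cube.
Continuing the search up to |y| = 50 finds no solutions either.
No (x, y) in the scanned range satisfies the equation.

No integer solutions with |y| ≤ 50.


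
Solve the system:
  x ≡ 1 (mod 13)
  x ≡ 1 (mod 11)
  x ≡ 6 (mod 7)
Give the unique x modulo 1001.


Moduli 13, 11, 7 are pairwise coprime; by CRT there is a unique solution modulo M = 13 · 11 · 7 = 1001.
Solve pairwise, accumulating the modulus:
  Start with x ≡ 1 (mod 13).
  Combine with x ≡ 1 (mod 11): since gcd(13, 11) = 1, we get a unique residue mod 143.
    Write x = 1 + 13·t and substitute into x ≡ 1 (mod 11): 13·t ≡ 1 − 1 = 0 (mod 11).
    Reduce coefficients mod 11: 2·t ≡ 0 (mod 11).
    The inverse of 2 mod 11 is 6 (since 2·6 = 12 = 1·11 + 1), so t ≡ 6·0 = 0 ≡ 0 (mod 11).
    Then x = 1 + 13·0 = 1, valid modulo lcm(13, 11) = 143: x ≡ 1 (mod 143).
  Combine with x ≡ 6 (mod 7): since gcd(143, 7) = 1, we get a unique residue mod 1001.
    Write x = 1 + 143·t and substitute into x ≡ 6 (mod 7): 143·t ≡ 6 − 1 = 5 (mod 7).
    Reduce coefficients mod 7: 3·t ≡ 5 (mod 7).
    The inverse of 3 mod 7 is 5 (since 3·5 = 15 = 2·7 + 1), so t ≡ 5·5 = 25 ≡ 4 (mod 7).
    Then x = 1 + 143·4 = 573, valid modulo lcm(143, 7) = 1001: x ≡ 573 (mod 1001).
Verify: 573 mod 13 = 1 ✓, 573 mod 11 = 1 ✓, 573 mod 7 = 6 ✓.

x ≡ 573 (mod 1001).


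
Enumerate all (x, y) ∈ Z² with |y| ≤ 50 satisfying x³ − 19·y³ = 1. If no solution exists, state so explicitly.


The equation is x³ - 19y³ = 1. For fixed y, x³ = 19·y³ + 1, so a solution requires the RHS to be a perfect cube.
Strategy: iterate y from -50 to 50, compute RHS = 19·y³ + 1, and check whether it is a (positive or negative) perfect cube.
Check small values of y:
  y = 0: RHS = 1 = (1)³ ⇒ x = 1 works.
  y = 1: RHS = 20 is not a perfect cube.
  y = -1: RHS = -18 is not a perfect cube.
  y = 2: RHS = 153 is not a perfect cube.
  y = -2: RHS = -151 is not a perfect cube.
  y = 3: RHS = 514 is not a perfect cube.
  y = -3: RHS = -512 = (-8)³ ⇒ x = -8 works.
Continuing the search up to |y| = 50 finds no further solutions beyond those listed.
Collected solutions: (1, 0), (-8, -3).

Solutions (with |y| ≤ 50): (1, 0), (-8, -3).


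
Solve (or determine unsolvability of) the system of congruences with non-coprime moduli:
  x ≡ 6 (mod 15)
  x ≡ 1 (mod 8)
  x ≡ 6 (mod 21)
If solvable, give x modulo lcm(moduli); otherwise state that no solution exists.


Moduli 15, 8, 21 are not pairwise coprime, so CRT works modulo lcm(m_i) when all pairwise compatibility conditions hold.
Pairwise compatibility: gcd(m_i, m_j) must divide a_i - a_j for every pair.
Merge one congruence at a time:
  Start: x ≡ 6 (mod 15).
  Combine with x ≡ 1 (mod 8): gcd(15, 8) = 1; 1 - 6 = -5, which IS divisible by 1, so compatible.
    Write x = 6 + 15·t and substitute into x ≡ 1 (mod 8): 15·t ≡ 1 − 6 = -5 (mod 8).
    Reduce coefficients mod 8: 7·t ≡ 3 (mod 8).
    The inverse of 7 mod 8 is 7 (since 7·7 = 49 = 6·8 + 1), so t ≡ 7·3 = 21 ≡ 5 (mod 8).
    Then x = 6 + 15·5 = 81, valid modulo lcm(15, 8) = 120: x ≡ 81 (mod 120).
  Combine with x ≡ 6 (mod 21): gcd(120, 21) = 3; 6 - 81 = -75, which IS divisible by 3, so compatible.
    Write x = 81 + 120·t and substitute into x ≡ 6 (mod 21): 120·t ≡ 6 − 81 = -75 (mod 21).
    Divide the congruence (and modulus) by g = 3: 40·t ≡ -25 (mod 7).
    Reduce coefficients mod 7: 5·t ≡ 3 (mod 7).
    The inverse of 5 mod 7 is 3 (since 5·3 = 15 = 2·7 + 1), so t ≡ 3·3 = 9 ≡ 2 (mod 7).
    Then x = 81 + 120·2 = 321, valid modulo lcm(120, 21) = 840: x ≡ 321 (mod 840).
Verify: 321 mod 15 = 6, 321 mod 8 = 1, 321 mod 21 = 6.

x ≡ 321 (mod 840).


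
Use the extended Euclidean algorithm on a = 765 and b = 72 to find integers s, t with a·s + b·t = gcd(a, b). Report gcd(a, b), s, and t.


Euclidean algorithm on (765, 72) — divide until remainder is 0:
  765 = 10 · 72 + 45
  72 = 1 · 45 + 27
  45 = 1 · 27 + 18
  27 = 1 · 18 + 9
  18 = 2 · 9 + 0
gcd(765, 72) = 9.
Track Bezout coefficients alongside the remainders: start with r₀ = 765 = a·1 + b·0 (s = 1, t = 0) and r₁ = 72 = a·0 + b·1 (s = 0, t = 1); each new remainder r_{k+1} = r_{k-1} − q_k·r_k inherits s_{k+1} = s_{k-1} − q_k·s_k, t_{k+1} = t_{k-1} − q_k·t_k, so r_k = a·s_k + b·t_k at every step:
  q = 10: r = 45, s = 1 − 10·0 = 1, t = 0 − 10·1 = -10  (check: 765·1 + 72·(-10) = 45)
  q = 1: r = 27, s = 0 − 1·1 = -1, t = 1 − 1·(-10) = 11  (check: 765·(-1) + 72·11 = 27)
  q = 1: r = 18, s = 1 − 1·(-1) = 2, t = -10 − 1·11 = -21  (check: 765·2 + 72·(-21) = 18)
  q = 1: r = 9, s = -1 − 1·2 = -3, t = 11 − 1·(-21) = 32  (check: 765·(-3) + 72·32 = 9)
The row with r = 9 (the gcd) gives the Bezout coefficients s = -3, t = 32.
Result: 765 · (-3) + 72 · (32) = 9.

gcd(765, 72) = 9; s = -3, t = 32 (check: 765·(-3) + 72·32 = 9).


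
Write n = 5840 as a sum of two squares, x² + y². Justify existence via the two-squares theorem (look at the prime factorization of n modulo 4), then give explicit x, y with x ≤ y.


Step 1: Factor n = 5840 = 2^4 · 5 · 73.
Step 2: Check the mod-4 condition on each prime factor: 2 = 2 (special); 5 ≡ 1 (mod 4), exponent 1; 73 ≡ 1 (mod 4), exponent 1.
All primes ≡ 3 (mod 4) appear to even exponent (or don't appear), so by the two-squares theorem n IS expressible as a sum of two squares.
Step 3: Build a representation. Group n = k² · m with k = 4 and m = 5 · 73 = 365 (a product of primes ≡ 1 (mod 4)); a representation of m scales to one of n via (k·x)² + (k·y)² = k²(x² + y²). Each prime p ≡ 1 (mod 4) is itself a sum of two squares; find a² by testing p − a² for a perfect square:
  5: 5 − 1² = 4 = 2² ⇒ 5 = 1² + 2².
  73: 73 − 1² = 72, 73 − 2² = 69, 73 − 3² = 64 = 8² ⇒ 73 = 3² + 8².
  Combine using the Brahmagupta–Fibonacci identity (a² + b²)(c² + d²) = (ac − bd)² + (ad + bc)² = (ac + bd)² + (ad − bc)²:
  5 · 73 = 365: from (1² + 2²)(3² + 8²), take (1·3 − 2·8, 1·8 + 2·3) = (3 − 16, 8 + 6) = (-13, 14); dropping signs (only squares matter) gives (13, 14); check 13² + 14² = 169 + 196 = 365 ✓.
  Scale by k = 4: (4·13, 4·14) = (52, 56).
Step 4: Order so x ≤ y and verify: 52² + 56² = 2704 + 3136 = 5840 = n. ✓

n = 5840 = 52² + 56² (one valid representation with x ≤ y).


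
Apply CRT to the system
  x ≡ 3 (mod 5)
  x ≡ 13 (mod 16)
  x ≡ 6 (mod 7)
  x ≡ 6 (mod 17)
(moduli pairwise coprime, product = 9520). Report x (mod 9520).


Product of moduli M = 5 · 16 · 7 · 17 = 9520.
Merge one congruence at a time:
  Start: x ≡ 3 (mod 5).
  Combine with x ≡ 13 (mod 16); new modulus lcm = 80.
    Write x = 3 + 5·t and substitute into x ≡ 13 (mod 16): 5·t ≡ 13 − 3 = 10 (mod 16).
    The inverse of 5 mod 16 is 13 (since 5·13 = 65 = 4·16 + 1), so t ≡ 13·10 = 130 ≡ 2 (mod 16).
    Then x = 3 + 5·2 = 13, valid modulo lcm(5, 16) = 80: x ≡ 13 (mod 80).
  Combine with x ≡ 6 (mod 7); new modulus lcm = 560.
    Write x = 13 + 80·t and substitute into x ≡ 6 (mod 7): 80·t ≡ 6 − 13 = -7 (mod 7).
    Reduce coefficients mod 7: 3·t ≡ 0 (mod 7).
    The inverse of 3 mod 7 is 5 (since 3·5 = 15 = 2·7 + 1), so t ≡ 5·0 = 0 ≡ 0 (mod 7).
    Then x = 13 + 80·0 = 13, valid modulo lcm(80, 7) = 560: x ≡ 13 (mod 560).
  Combine with x ≡ 6 (mod 17); new modulus lcm = 9520.
    Write x = 13 + 560·t and substitute into x ≡ 6 (mod 17): 560·t ≡ 6 − 13 = -7 (mod 17).
    Reduce coefficients mod 17: 16·t ≡ 10 (mod 17).
    The inverse of 16 mod 17 is 16 (since 16·16 = 256 = 15·17 + 1), so t ≡ 16·10 = 160 ≡ 7 (mod 17).
    Then x = 13 + 560·7 = 3933, valid modulo lcm(560, 17) = 9520: x ≡ 3933 (mod 9520).
Verify against each original: 3933 mod 5 = 3, 3933 mod 16 = 13, 3933 mod 7 = 6, 3933 mod 17 = 6.

x ≡ 3933 (mod 9520).


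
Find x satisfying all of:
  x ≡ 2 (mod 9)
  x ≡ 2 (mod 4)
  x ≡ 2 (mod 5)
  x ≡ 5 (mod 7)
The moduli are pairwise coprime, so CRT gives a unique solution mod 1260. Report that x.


Product of moduli M = 9 · 4 · 5 · 7 = 1260.
Merge one congruence at a time:
  Start: x ≡ 2 (mod 9).
  Combine with x ≡ 2 (mod 4); new modulus lcm = 36.
    Write x = 2 + 9·t and substitute into x ≡ 2 (mod 4): 9·t ≡ 2 − 2 = 0 (mod 4).
    Reduce coefficients mod 4: 1·t ≡ 0 (mod 4).
    So t ≡ 0 (mod 4).
    Then x = 2 + 9·0 = 2, valid modulo lcm(9, 4) = 36: x ≡ 2 (mod 36).
  Combine with x ≡ 2 (mod 5); new modulus lcm = 180.
    Write x = 2 + 36·t and substitute into x ≡ 2 (mod 5): 36·t ≡ 2 − 2 = 0 (mod 5).
    Reduce coefficients mod 5: 1·t ≡ 0 (mod 5).
    So t ≡ 0 (mod 5).
    Then x = 2 + 36·0 = 2, valid modulo lcm(36, 5) = 180: x ≡ 2 (mod 180).
  Combine with x ≡ 5 (mod 7); new modulus lcm = 1260.
    Write x = 2 + 180·t and substitute into x ≡ 5 (mod 7): 180·t ≡ 5 − 2 = 3 (mod 7).
    Reduce coefficients mod 7: 5·t ≡ 3 (mod 7).
    The inverse of 5 mod 7 is 3 (since 5·3 = 15 = 2·7 + 1), so t ≡ 3·3 = 9 ≡ 2 (mod 7).
    Then x = 2 + 180·2 = 362, valid modulo lcm(180, 7) = 1260: x ≡ 362 (mod 1260).
Verify against each original: 362 mod 9 = 2, 362 mod 4 = 2, 362 mod 5 = 2, 362 mod 7 = 5.

x ≡ 362 (mod 1260).


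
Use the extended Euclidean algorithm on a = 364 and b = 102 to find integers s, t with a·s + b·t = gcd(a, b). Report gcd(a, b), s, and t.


Euclidean algorithm on (364, 102) — divide until remainder is 0:
  364 = 3 · 102 + 58
  102 = 1 · 58 + 44
  58 = 1 · 44 + 14
  44 = 3 · 14 + 2
  14 = 7 · 2 + 0
gcd(364, 102) = 2.
Track Bezout coefficients alongside the remainders: start with r₀ = 364 = a·1 + b·0 (s = 1, t = 0) and r₁ = 102 = a·0 + b·1 (s = 0, t = 1); each new remainder r_{k+1} = r_{k-1} − q_k·r_k inherits s_{k+1} = s_{k-1} − q_k·s_k, t_{k+1} = t_{k-1} − q_k·t_k, so r_k = a·s_k + b·t_k at every step:
  q = 3: r = 58, s = 1 − 3·0 = 1, t = 0 − 3·1 = -3  (check: 364·1 + 102·(-3) = 58)
  q = 1: r = 44, s = 0 − 1·1 = -1, t = 1 − 1·(-3) = 4  (check: 364·(-1) + 102·4 = 44)
  q = 1: r = 14, s = 1 − 1·(-1) = 2, t = -3 − 1·4 = -7  (check: 364·2 + 102·(-7) = 14)
  q = 3: r = 2, s = -1 − 3·2 = -7, t = 4 − 3·(-7) = 25  (check: 364·(-7) + 102·25 = 2)
The row with r = 2 (the gcd) gives the Bezout coefficients s = -7, t = 25.
Result: 364 · (-7) + 102 · (25) = 2.

gcd(364, 102) = 2; s = -7, t = 25 (check: 364·(-7) + 102·25 = 2).


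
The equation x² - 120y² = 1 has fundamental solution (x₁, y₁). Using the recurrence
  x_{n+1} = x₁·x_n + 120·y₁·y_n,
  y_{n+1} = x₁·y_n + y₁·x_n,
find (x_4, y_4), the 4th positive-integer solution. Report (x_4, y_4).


Step 1: Find the fundamental solution (x₁, y₁) of x² - 120y² = 1.
  Expand √120 as a continued fraction. a₀ = ⌊√120⌋ = 10; iterate m_{k+1} = d_k·a_k − m_k, d_{k+1} = (120 − m_{k+1}²)/d_k, a_{k+1} = ⌊(a₀ + m_{k+1})/d_{k+1}⌋ (starting m₀ = 0, d₀ = 1), with convergents p_k = a_k·p_{k-1} + p_{k-2}, q_k = a_k·q_{k-1} + q_{k-2} (p₋₁ = 1, q₋₁ = 0):
  k = 0: a₀ = 10; p₀/q₀ = 10/1; p₀² − 120·q₀² = 100 − 120 = -20.
  k = 1: m = 10, d = 20, a = ⌊(10 + 10)/20⌋ = 1; p/q = (1·10 + 1)/(1·1 + 0) = 11/1; p² − 120·q² = 121 − 120 = 1.
  The first convergent with p² − 120·q² = 1 gives the fundamental solution (x₁, y₁) = (11, 1).
Step 2: Apply the recurrence (x_{n+1}, y_{n+1}) = (x₁x_n + 120y₁y_n, x₁y_n + y₁x_n) repeatedly.
  From (x_1, y_1) = (11, 1): x_2 = 11·11 + 120·1·1 = 241; y_2 = 11·1 + 1·11 = 22.
  From (x_2, y_2) = (241, 22): x_3 = 11·241 + 120·1·22 = 5291; y_3 = 11·22 + 1·241 = 483.
  From (x_3, y_3) = (5291, 483): x_4 = 11·5291 + 120·1·483 = 116161; y_4 = 11·483 + 1·5291 = 10604.
Step 3: Verify x_4² - 120·y_4² = 13493377921 - 13493377920 = 1 (should be 1). ✓

(x_1, y_1) = (11, 1); (x_4, y_4) = (116161, 10604).


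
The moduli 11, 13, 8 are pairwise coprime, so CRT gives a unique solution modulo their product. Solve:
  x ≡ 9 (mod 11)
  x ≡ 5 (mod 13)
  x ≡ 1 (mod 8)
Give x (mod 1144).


Moduli 11, 13, 8 are pairwise coprime; by CRT there is a unique solution modulo M = 11 · 13 · 8 = 1144.
Solve pairwise, accumulating the modulus:
  Start with x ≡ 9 (mod 11).
  Combine with x ≡ 5 (mod 13): since gcd(11, 13) = 1, we get a unique residue mod 143.
    Write x = 9 + 11·t and substitute into x ≡ 5 (mod 13): 11·t ≡ 5 − 9 = -4 (mod 13).
    Reduce coefficients mod 13: 11·t ≡ 9 (mod 13).
    The inverse of 11 mod 13 is 6 (since 11·6 = 66 = 5·13 + 1), so t ≡ 6·9 = 54 ≡ 2 (mod 13).
    Then x = 9 + 11·2 = 31, valid modulo lcm(11, 13) = 143: x ≡ 31 (mod 143).
  Combine with x ≡ 1 (mod 8): since gcd(143, 8) = 1, we get a unique residue mod 1144.
    Write x = 31 + 143·t and substitute into x ≡ 1 (mod 8): 143·t ≡ 1 − 31 = -30 (mod 8).
    Reduce coefficients mod 8: 7·t ≡ 2 (mod 8).
    The inverse of 7 mod 8 is 7 (since 7·7 = 49 = 6·8 + 1), so t ≡ 7·2 = 14 ≡ 6 (mod 8).
    Then x = 31 + 143·6 = 889, valid modulo lcm(143, 8) = 1144: x ≡ 889 (mod 1144).
Verify: 889 mod 11 = 9 ✓, 889 mod 13 = 5 ✓, 889 mod 8 = 1 ✓.

x ≡ 889 (mod 1144).


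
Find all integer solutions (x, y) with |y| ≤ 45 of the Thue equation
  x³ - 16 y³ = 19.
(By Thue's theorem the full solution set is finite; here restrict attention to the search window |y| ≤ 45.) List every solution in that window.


The equation is x³ - 16y³ = 19. For fixed y, x³ = 16·y³ + 19, so a solution requires the RHS to be a perfect cube.
Strategy: iterate y from -45 to 45, compute RHS = 16·y³ + 19, and check whether it is a (positive or negative) perfect cube.
Check small values of y:
  y = 0: RHS = 19 is not a perfect cube.
  y = 1: RHS = 35 is not a perfect cube.
  y = -1: RHS = 3 is not a perfect cube.
  y = 2: RHS = 147 is not a perfect cube.
  y = -2: RHS = -109 is not a perfect cube.
  y = 3: RHS = 451 is not a perfect cube.
  y = -3: RHS = -413 is not a perfect cube.
Continuing the search up to |y| = 45 finds no solutions either.
No (x, y) in the scanned range satisfies the equation.

No integer solutions with |y| ≤ 45.


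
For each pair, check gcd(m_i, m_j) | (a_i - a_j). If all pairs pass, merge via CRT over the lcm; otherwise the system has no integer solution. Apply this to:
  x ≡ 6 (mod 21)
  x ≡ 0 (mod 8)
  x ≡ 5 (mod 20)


Moduli 21, 8, 20 are not pairwise coprime, so CRT works modulo lcm(m_i) when all pairwise compatibility conditions hold.
Pairwise compatibility: gcd(m_i, m_j) must divide a_i - a_j for every pair.
Merge one congruence at a time:
  Start: x ≡ 6 (mod 21).
  Combine with x ≡ 0 (mod 8): gcd(21, 8) = 1; 0 - 6 = -6, which IS divisible by 1, so compatible.
    Write x = 6 + 21·t and substitute into x ≡ 0 (mod 8): 21·t ≡ 0 − 6 = -6 (mod 8).
    Reduce coefficients mod 8: 5·t ≡ 2 (mod 8).
    The inverse of 5 mod 8 is 5 (since 5·5 = 25 = 3·8 + 1), so t ≡ 5·2 = 10 ≡ 2 (mod 8).
    Then x = 6 + 21·2 = 48, valid modulo lcm(21, 8) = 168: x ≡ 48 (mod 168).
  Combine with x ≡ 5 (mod 20): gcd(168, 20) = 4, and 5 - 48 = -43 is NOT divisible by 4.
    ⇒ system is inconsistent (no integer solution).

No solution (the system is inconsistent).


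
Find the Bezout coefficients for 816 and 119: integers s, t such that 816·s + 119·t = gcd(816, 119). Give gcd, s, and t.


Euclidean algorithm on (816, 119) — divide until remainder is 0:
  816 = 6 · 119 + 102
  119 = 1 · 102 + 17
  102 = 6 · 17 + 0
gcd(816, 119) = 17.
Track Bezout coefficients alongside the remainders: start with r₀ = 816 = a·1 + b·0 (s = 1, t = 0) and r₁ = 119 = a·0 + b·1 (s = 0, t = 1); each new remainder r_{k+1} = r_{k-1} − q_k·r_k inherits s_{k+1} = s_{k-1} − q_k·s_k, t_{k+1} = t_{k-1} − q_k·t_k, so r_k = a·s_k + b·t_k at every step:
  q = 6: r = 102, s = 1 − 6·0 = 1, t = 0 − 6·1 = -6  (check: 816·1 + 119·(-6) = 102)
  q = 1: r = 17, s = 0 − 1·1 = -1, t = 1 − 1·(-6) = 7  (check: 816·(-1) + 119·7 = 17)
The row with r = 17 (the gcd) gives the Bezout coefficients s = -1, t = 7.
Result: 816 · (-1) + 119 · (7) = 17.

gcd(816, 119) = 17; s = -1, t = 7 (check: 816·(-1) + 119·7 = 17).


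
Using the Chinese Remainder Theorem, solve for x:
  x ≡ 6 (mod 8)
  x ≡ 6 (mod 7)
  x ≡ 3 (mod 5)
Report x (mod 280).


Moduli 8, 7, 5 are pairwise coprime; by CRT there is a unique solution modulo M = 8 · 7 · 5 = 280.
Solve pairwise, accumulating the modulus:
  Start with x ≡ 6 (mod 8).
  Combine with x ≡ 6 (mod 7): since gcd(8, 7) = 1, we get a unique residue mod 56.
    Write x = 6 + 8·t and substitute into x ≡ 6 (mod 7): 8·t ≡ 6 − 6 = 0 (mod 7).
    Reduce coefficients mod 7: 1·t ≡ 0 (mod 7).
    So t ≡ 0 (mod 7).
    Then x = 6 + 8·0 = 6, valid modulo lcm(8, 7) = 56: x ≡ 6 (mod 56).
  Combine with x ≡ 3 (mod 5): since gcd(56, 5) = 1, we get a unique residue mod 280.
    Write x = 6 + 56·t and substitute into x ≡ 3 (mod 5): 56·t ≡ 3 − 6 = -3 (mod 5).
    Reduce coefficients mod 5: 1·t ≡ 2 (mod 5).
    So t ≡ 2 (mod 5).
    Then x = 6 + 56·2 = 118, valid modulo lcm(56, 5) = 280: x ≡ 118 (mod 280).
Verify: 118 mod 8 = 6 ✓, 118 mod 7 = 6 ✓, 118 mod 5 = 3 ✓.

x ≡ 118 (mod 280).


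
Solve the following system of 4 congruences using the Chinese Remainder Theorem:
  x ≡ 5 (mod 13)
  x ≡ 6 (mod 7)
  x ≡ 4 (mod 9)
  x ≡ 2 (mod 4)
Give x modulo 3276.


Product of moduli M = 13 · 7 · 9 · 4 = 3276.
Merge one congruence at a time:
  Start: x ≡ 5 (mod 13).
  Combine with x ≡ 6 (mod 7); new modulus lcm = 91.
    Write x = 5 + 13·t and substitute into x ≡ 6 (mod 7): 13·t ≡ 6 − 5 = 1 (mod 7).
    Reduce coefficients mod 7: 6·t ≡ 1 (mod 7).
    The inverse of 6 mod 7 is 6 (since 6·6 = 36 = 5·7 + 1), so t ≡ 6·1 = 6 ≡ 6 (mod 7).
    Then x = 5 + 13·6 = 83, valid modulo lcm(13, 7) = 91: x ≡ 83 (mod 91).
  Combine with x ≡ 4 (mod 9); new modulus lcm = 819.
    Write x = 83 + 91·t and substitute into x ≡ 4 (mod 9): 91·t ≡ 4 − 83 = -79 (mod 9).
    Reduce coefficients mod 9: 1·t ≡ 2 (mod 9).
    So t ≡ 2 (mod 9).
    Then x = 83 + 91·2 = 265, valid modulo lcm(91, 9) = 819: x ≡ 265 (mod 819).
  Combine with x ≡ 2 (mod 4); new modulus lcm = 3276.
    Write x = 265 + 819·t and substitute into x ≡ 2 (mod 4): 819·t ≡ 2 − 265 = -263 (mod 4).
    Reduce coefficients mod 4: 3·t ≡ 1 (mod 4).
    The inverse of 3 mod 4 is 3 (since 3·3 = 9 = 2·4 + 1), so t ≡ 3·1 = 3 ≡ 3 (mod 4).
    Then x = 265 + 819·3 = 2722, valid modulo lcm(819, 4) = 3276: x ≡ 2722 (mod 3276).
Verify against each original: 2722 mod 13 = 5, 2722 mod 7 = 6, 2722 mod 9 = 4, 2722 mod 4 = 2.

x ≡ 2722 (mod 3276).


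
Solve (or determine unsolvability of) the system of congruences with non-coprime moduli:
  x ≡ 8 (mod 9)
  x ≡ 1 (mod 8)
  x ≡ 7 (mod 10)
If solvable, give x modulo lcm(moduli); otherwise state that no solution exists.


Moduli 9, 8, 10 are not pairwise coprime, so CRT works modulo lcm(m_i) when all pairwise compatibility conditions hold.
Pairwise compatibility: gcd(m_i, m_j) must divide a_i - a_j for every pair.
Merge one congruence at a time:
  Start: x ≡ 8 (mod 9).
  Combine with x ≡ 1 (mod 8): gcd(9, 8) = 1; 1 - 8 = -7, which IS divisible by 1, so compatible.
    Write x = 8 + 9·t and substitute into x ≡ 1 (mod 8): 9·t ≡ 1 − 8 = -7 (mod 8).
    Reduce coefficients mod 8: 1·t ≡ 1 (mod 8).
    So t ≡ 1 (mod 8).
    Then x = 8 + 9·1 = 17, valid modulo lcm(9, 8) = 72: x ≡ 17 (mod 72).
  Combine with x ≡ 7 (mod 10): gcd(72, 10) = 2; 7 - 17 = -10, which IS divisible by 2, so compatible.
    Write x = 17 + 72·t and substitute into x ≡ 7 (mod 10): 72·t ≡ 7 − 17 = -10 (mod 10).
    Divide the congruence (and modulus) by g = 2: 36·t ≡ -5 (mod 5).
    Reduce coefficients mod 5: 1·t ≡ 0 (mod 5).
    So t ≡ 0 (mod 5).
    Then x = 17 + 72·0 = 17, valid modulo lcm(72, 10) = 360: x ≡ 17 (mod 360).
Verify: 17 mod 9 = 8, 17 mod 8 = 1, 17 mod 10 = 7.

x ≡ 17 (mod 360).


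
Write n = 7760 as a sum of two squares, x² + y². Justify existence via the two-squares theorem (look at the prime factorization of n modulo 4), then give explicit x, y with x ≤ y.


Step 1: Factor n = 7760 = 2^4 · 5 · 97.
Step 2: Check the mod-4 condition on each prime factor: 2 = 2 (special); 5 ≡ 1 (mod 4), exponent 1; 97 ≡ 1 (mod 4), exponent 1.
All primes ≡ 3 (mod 4) appear to even exponent (or don't appear), so by the two-squares theorem n IS expressible as a sum of two squares.
Step 3: Build a representation. Group n = k² · m with k = 4 and m = 5 · 97 = 485 (a product of primes ≡ 1 (mod 4)); a representation of m scales to one of n via (k·x)² + (k·y)² = k²(x² + y²). Each prime p ≡ 1 (mod 4) is itself a sum of two squares; find a² by testing p − a² for a perfect square:
  5: 5 − 1² = 4 = 2² ⇒ 5 = 1² + 2².
  97: 97 − 1² = 96, 97 − 2² = 93, 97 − 3² = 88, 97 − 4² = 81 = 9² ⇒ 97 = 4² + 9².
  Combine using the Brahmagupta–Fibonacci identity (a² + b²)(c² + d²) = (ac − bd)² + (ad + bc)² = (ac + bd)² + (ad − bc)²:
  5 · 97 = 485: from (1² + 2²)(4² + 9²), take (1·4 − 2·9, 1·9 + 2·4) = (4 − 18, 9 + 8) = (-14, 17); dropping signs (only squares matter) gives (14, 17); check 14² + 17² = 196 + 289 = 485 ✓.
  Scale by k = 4: (4·14, 4·17) = (56, 68).
Step 4: Order so x ≤ y and verify: 56² + 68² = 3136 + 4624 = 7760 = n. ✓

n = 7760 = 56² + 68² (one valid representation with x ≤ y).


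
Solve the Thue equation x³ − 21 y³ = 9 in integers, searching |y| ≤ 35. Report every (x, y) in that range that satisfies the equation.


The equation is x³ - 21y³ = 9. For fixed y, x³ = 21·y³ + 9, so a solution requires the RHS to be a perfect cube.
Strategy: iterate y from -35 to 35, compute RHS = 21·y³ + 9, and check whether it is a (positive or negative) perfect cube.
Check small values of y:
  y = 0: RHS = 9 is not a perfect cube.
  y = 1: RHS = 30 is not a perfect cube.
  y = -1: RHS = -12 is not a perfect cube.
  y = 2: RHS = 177 is not a perfect cube.
  y = -2: RHS = -159 is not a perfect cube.
  y = 3: RHS = 576 is not a perfect cube.
  y = -3: RHS = -558 is not a perfect cube.
Continuing the search up to |y| = 35 finds no solutions either.
No (x, y) in the scanned range satisfies the equation.

No integer solutions with |y| ≤ 35.


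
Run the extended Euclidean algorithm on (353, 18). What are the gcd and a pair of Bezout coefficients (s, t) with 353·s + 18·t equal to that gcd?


Euclidean algorithm on (353, 18) — divide until remainder is 0:
  353 = 19 · 18 + 11
  18 = 1 · 11 + 7
  11 = 1 · 7 + 4
  7 = 1 · 4 + 3
  4 = 1 · 3 + 1
  3 = 3 · 1 + 0
gcd(353, 18) = 1.
Track Bezout coefficients alongside the remainders: start with r₀ = 353 = a·1 + b·0 (s = 1, t = 0) and r₁ = 18 = a·0 + b·1 (s = 0, t = 1); each new remainder r_{k+1} = r_{k-1} − q_k·r_k inherits s_{k+1} = s_{k-1} − q_k·s_k, t_{k+1} = t_{k-1} − q_k·t_k, so r_k = a·s_k + b·t_k at every step:
  q = 19: r = 11, s = 1 − 19·0 = 1, t = 0 − 19·1 = -19  (check: 353·1 + 18·(-19) = 11)
  q = 1: r = 7, s = 0 − 1·1 = -1, t = 1 − 1·(-19) = 20  (check: 353·(-1) + 18·20 = 7)
  q = 1: r = 4, s = 1 − 1·(-1) = 2, t = -19 − 1·20 = -39  (check: 353·2 + 18·(-39) = 4)
  q = 1: r = 3, s = -1 − 1·2 = -3, t = 20 − 1·(-39) = 59  (check: 353·(-3) + 18·59 = 3)
  q = 1: r = 1, s = 2 − 1·(-3) = 5, t = -39 − 1·59 = -98  (check: 353·5 + 18·(-98) = 1)
The row with r = 1 (the gcd) gives the Bezout coefficients s = 5, t = -98.
Result: 353 · (5) + 18 · (-98) = 1.

gcd(353, 18) = 1; s = 5, t = -98 (check: 353·5 + 18·(-98) = 1).


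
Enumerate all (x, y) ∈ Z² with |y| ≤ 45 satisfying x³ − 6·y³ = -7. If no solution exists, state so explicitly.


The equation is x³ - 6y³ = -7. For fixed y, x³ = 6·y³ − 7, so a solution requires the RHS to be a perfect cube.
Strategy: iterate y from -45 to 45, compute RHS = 6·y³ − 7, and check whether it is a (positive or negative) perfect cube.
Check small values of y:
  y = 0: RHS = -7 is not a perfect cube.
  y = 1: RHS = -1 = (-1)³ ⇒ x = -1 works.
  y = -1: RHS = -13 is not a perfect cube.
  y = 2: RHS = 41 is not a perfect cube.
  y = -2: RHS = -55 is not a perfect cube.
  y = 3: RHS = 155 is not a perfect cube.
  y = -3: RHS = -169 is not a perfect cube.
Continuing the search up to |y| = 45 finds no further solutions beyond those listed.
Collected solutions: (-1, 1).

Solutions (with |y| ≤ 45): (-1, 1).


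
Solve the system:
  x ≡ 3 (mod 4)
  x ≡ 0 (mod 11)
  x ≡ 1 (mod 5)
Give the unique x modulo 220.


Moduli 4, 11, 5 are pairwise coprime; by CRT there is a unique solution modulo M = 4 · 11 · 5 = 220.
Solve pairwise, accumulating the modulus:
  Start with x ≡ 3 (mod 4).
  Combine with x ≡ 0 (mod 11): since gcd(4, 11) = 1, we get a unique residue mod 44.
    Write x = 3 + 4·t and substitute into x ≡ 0 (mod 11): 4·t ≡ 0 − 3 = -3 (mod 11).
    Reduce coefficients mod 11: 4·t ≡ 8 (mod 11).
    The inverse of 4 mod 11 is 3 (since 4·3 = 12 = 1·11 + 1), so t ≡ 3·8 = 24 ≡ 2 (mod 11).
    Then x = 3 + 4·2 = 11, valid modulo lcm(4, 11) = 44: x ≡ 11 (mod 44).
  Combine with x ≡ 1 (mod 5): since gcd(44, 5) = 1, we get a unique residue mod 220.
    Write x = 11 + 44·t and substitute into x ≡ 1 (mod 5): 44·t ≡ 1 − 11 = -10 (mod 5).
    Reduce coefficients mod 5: 4·t ≡ 0 (mod 5).
    The inverse of 4 mod 5 is 4 (since 4·4 = 16 = 3·5 + 1), so t ≡ 4·0 = 0 ≡ 0 (mod 5).
    Then x = 11 + 44·0 = 11, valid modulo lcm(44, 5) = 220: x ≡ 11 (mod 220).
Verify: 11 mod 4 = 3 ✓, 11 mod 11 = 0 ✓, 11 mod 5 = 1 ✓.

x ≡ 11 (mod 220).


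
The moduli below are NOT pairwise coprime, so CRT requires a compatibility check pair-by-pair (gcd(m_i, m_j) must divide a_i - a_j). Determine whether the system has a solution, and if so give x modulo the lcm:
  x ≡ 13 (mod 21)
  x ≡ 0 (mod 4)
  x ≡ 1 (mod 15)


Moduli 21, 4, 15 are not pairwise coprime, so CRT works modulo lcm(m_i) when all pairwise compatibility conditions hold.
Pairwise compatibility: gcd(m_i, m_j) must divide a_i - a_j for every pair.
Merge one congruence at a time:
  Start: x ≡ 13 (mod 21).
  Combine with x ≡ 0 (mod 4): gcd(21, 4) = 1; 0 - 13 = -13, which IS divisible by 1, so compatible.
    Write x = 13 + 21·t and substitute into x ≡ 0 (mod 4): 21·t ≡ 0 − 13 = -13 (mod 4).
    Reduce coefficients mod 4: 1·t ≡ 3 (mod 4).
    So t ≡ 3 (mod 4).
    Then x = 13 + 21·3 = 76, valid modulo lcm(21, 4) = 84: x ≡ 76 (mod 84).
  Combine with x ≡ 1 (mod 15): gcd(84, 15) = 3; 1 - 76 = -75, which IS divisible by 3, so compatible.
    Write x = 76 + 84·t and substitute into x ≡ 1 (mod 15): 84·t ≡ 1 − 76 = -75 (mod 15).
    Divide the congruence (and modulus) by g = 3: 28·t ≡ -25 (mod 5).
    Reduce coefficients mod 5: 3·t ≡ 0 (mod 5).
    The inverse of 3 mod 5 is 2 (since 3·2 = 6 = 1·5 + 1), so t ≡ 2·0 = 0 ≡ 0 (mod 5).
    Then x = 76 + 84·0 = 76, valid modulo lcm(84, 15) = 420: x ≡ 76 (mod 420).
Verify: 76 mod 21 = 13, 76 mod 4 = 0, 76 mod 15 = 1.

x ≡ 76 (mod 420).


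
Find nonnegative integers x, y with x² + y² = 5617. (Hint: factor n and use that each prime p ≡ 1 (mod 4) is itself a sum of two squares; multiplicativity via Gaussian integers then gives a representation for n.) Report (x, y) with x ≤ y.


Step 1: Factor n = 5617 = 41 · 137.
Step 2: Check the mod-4 condition on each prime factor: 41 ≡ 1 (mod 4), exponent 1; 137 ≡ 1 (mod 4), exponent 1.
All primes ≡ 3 (mod 4) appear to even exponent (or don't appear), so by the two-squares theorem n IS expressible as a sum of two squares.
Step 3: Build a representation. Here n = 41 · 137 is a product of primes ≡ 1 (mod 4). Each prime p ≡ 1 (mod 4) is itself a sum of two squares; find a² by testing p − a² for a perfect square:
  41: 41 − 1² = 40, 41 − 2² = 37, 41 − 3² = 32, 41 − 4² = 25 = 5² ⇒ 41 = 4² + 5².
  137: 137 − 1² = 136, 137 − 2² = 133, 137 − 3² = 128, 137 − 4² = 121 = 11² ⇒ 137 = 4² + 11².
  Combine using the Brahmagupta–Fibonacci identity (a² + b²)(c² + d²) = (ac − bd)² + (ad + bc)² = (ac + bd)² + (ad − bc)²:
  41 · 137 = 5617: from (4² + 5²)(4² + 11²), take (4·4 − 5·11, 4·11 + 5·4) = (16 − 55, 44 + 20) = (-39, 64); dropping signs (only squares matter) gives (39, 64); check 39² + 64² = 1521 + 4096 = 5617 ✓.
Step 4: Order so x ≤ y and verify: 39² + 64² = 1521 + 4096 = 5617 = n. ✓

n = 5617 = 39² + 64² (one valid representation with x ≤ y).


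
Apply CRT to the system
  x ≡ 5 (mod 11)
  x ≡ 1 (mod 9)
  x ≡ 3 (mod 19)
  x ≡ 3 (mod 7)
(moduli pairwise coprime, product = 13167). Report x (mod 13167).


Product of moduli M = 11 · 9 · 19 · 7 = 13167.
Merge one congruence at a time:
  Start: x ≡ 5 (mod 11).
  Combine with x ≡ 1 (mod 9); new modulus lcm = 99.
    Write x = 5 + 11·t and substitute into x ≡ 1 (mod 9): 11·t ≡ 1 − 5 = -4 (mod 9).
    Reduce coefficients mod 9: 2·t ≡ 5 (mod 9).
    The inverse of 2 mod 9 is 5 (since 2·5 = 10 = 1·9 + 1), so t ≡ 5·5 = 25 ≡ 7 (mod 9).
    Then x = 5 + 11·7 = 82, valid modulo lcm(11, 9) = 99: x ≡ 82 (mod 99).
  Combine with x ≡ 3 (mod 19); new modulus lcm = 1881.
    Write x = 82 + 99·t and substitute into x ≡ 3 (mod 19): 99·t ≡ 3 − 82 = -79 (mod 19).
    Reduce coefficients mod 19: 4·t ≡ 16 (mod 19).
    The inverse of 4 mod 19 is 5 (since 4·5 = 20 = 1·19 + 1), so t ≡ 5·16 = 80 ≡ 4 (mod 19).
    Then x = 82 + 99·4 = 478, valid modulo lcm(99, 19) = 1881: x ≡ 478 (mod 1881).
  Combine with x ≡ 3 (mod 7); new modulus lcm = 13167.
    Write x = 478 + 1881·t and substitute into x ≡ 3 (mod 7): 1881·t ≡ 3 − 478 = -475 (mod 7).
    Reduce coefficients mod 7: 5·t ≡ 1 (mod 7).
    The inverse of 5 mod 7 is 3 (since 5·3 = 15 = 2·7 + 1), so t ≡ 3·1 = 3 ≡ 3 (mod 7).
    Then x = 478 + 1881·3 = 6121, valid modulo lcm(1881, 7) = 13167: x ≡ 6121 (mod 13167).
Verify against each original: 6121 mod 11 = 5, 6121 mod 9 = 1, 6121 mod 19 = 3, 6121 mod 7 = 3.

x ≡ 6121 (mod 13167).


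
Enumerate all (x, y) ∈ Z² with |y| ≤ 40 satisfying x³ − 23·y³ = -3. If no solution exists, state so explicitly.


The equation is x³ - 23y³ = -3. For fixed y, x³ = 23·y³ − 3, so a solution requires the RHS to be a perfect cube.
Strategy: iterate y from -40 to 40, compute RHS = 23·y³ − 3, and check whether it is a (positive or negative) perfect cube.
Check small values of y:
  y = 0: RHS = -3 is not a perfect cube.
  y = 1: RHS = 20 is not a perfect cube.
  y = -1: RHS = -26 is not a perfect cube.
  y = 2: RHS = 181 is not a perfect cube.
  y = -2: RHS = -187 is not a perfect cube.
  y = 3: RHS = 618 is not a perfect cube.
  y = -3: RHS = -624 is not a perfect cube.
Continuing the search up to |y| = 40 finds no solutions either.
No (x, y) in the scanned range satisfies the equation.

No integer solutions with |y| ≤ 40.


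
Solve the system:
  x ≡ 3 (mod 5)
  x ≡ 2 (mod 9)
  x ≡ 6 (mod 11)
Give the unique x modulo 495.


Moduli 5, 9, 11 are pairwise coprime; by CRT there is a unique solution modulo M = 5 · 9 · 11 = 495.
Solve pairwise, accumulating the modulus:
  Start with x ≡ 3 (mod 5).
  Combine with x ≡ 2 (mod 9): since gcd(5, 9) = 1, we get a unique residue mod 45.
    Write x = 3 + 5·t and substitute into x ≡ 2 (mod 9): 5·t ≡ 2 − 3 = -1 (mod 9).
    Reduce coefficients mod 9: 5·t ≡ 8 (mod 9).
    The inverse of 5 mod 9 is 2 (since 5·2 = 10 = 1·9 + 1), so t ≡ 2·8 = 16 ≡ 7 (mod 9).
    Then x = 3 + 5·7 = 38, valid modulo lcm(5, 9) = 45: x ≡ 38 (mod 45).
  Combine with x ≡ 6 (mod 11): since gcd(45, 11) = 1, we get a unique residue mod 495.
    Write x = 38 + 45·t and substitute into x ≡ 6 (mod 11): 45·t ≡ 6 − 38 = -32 (mod 11).
    Reduce coefficients mod 11: 1·t ≡ 1 (mod 11).
    So t ≡ 1 (mod 11).
    Then x = 38 + 45·1 = 83, valid modulo lcm(45, 11) = 495: x ≡ 83 (mod 495).
Verify: 83 mod 5 = 3 ✓, 83 mod 9 = 2 ✓, 83 mod 11 = 6 ✓.

x ≡ 83 (mod 495).
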